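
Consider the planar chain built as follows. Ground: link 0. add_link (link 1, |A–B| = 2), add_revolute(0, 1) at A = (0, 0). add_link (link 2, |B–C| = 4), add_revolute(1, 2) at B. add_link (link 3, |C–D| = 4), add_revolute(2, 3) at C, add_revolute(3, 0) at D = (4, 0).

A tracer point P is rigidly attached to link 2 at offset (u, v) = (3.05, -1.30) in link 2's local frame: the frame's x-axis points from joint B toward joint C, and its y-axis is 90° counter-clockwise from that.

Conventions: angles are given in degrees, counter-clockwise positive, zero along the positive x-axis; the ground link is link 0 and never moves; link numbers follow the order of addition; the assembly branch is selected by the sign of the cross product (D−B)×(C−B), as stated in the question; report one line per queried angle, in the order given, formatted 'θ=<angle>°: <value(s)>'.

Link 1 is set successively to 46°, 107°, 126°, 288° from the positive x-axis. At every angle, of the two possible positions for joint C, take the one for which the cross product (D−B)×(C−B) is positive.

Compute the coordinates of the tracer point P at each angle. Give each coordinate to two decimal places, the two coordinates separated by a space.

A=(0,0), D=(4.00,0)
θ=46°: B = A + 2.00·(cos46°, sin46°) = (1.3893, 1.4387)
θ=46°: |BD| = 2.9808
θ=46°: circle(B,4.00) ∩ circle(D,4.00): a=1.4904, h=3.7120
θ=46°:   candidates: C₊=(4.4862,3.9703) cross=11.065; C₋=(0.9031,-2.5317) cross=-11.065
θ=46°:   branch + wants cross > 0 → take C=(4.4862,3.9703) (cross=11.065)
θ=46°: ex = (C−B)/|BC| = (0.7742,0.6329); ey = (-0.6329,0.7742)
θ=46°: P = B + 3.05·ex + -1.30·ey = (4.5735,2.3626)
θ=107°: B = A + 2.00·(cos107°, sin107°) = (-0.5847, 1.9126)
θ=107°: |BD| = 4.9677
θ=107°: circle(B,4.00) ∩ circle(D,4.00): a=2.4838, h=3.1354
θ=107°:   candidates: C₊=(2.9148,3.8500) cross=15.576; C₋=(0.5005,-1.9374) cross=-15.576
θ=107°:   branch + wants cross > 0 → take C=(2.9148,3.8500) (cross=15.576)
θ=107°: ex = (C−B)/|BC| = (0.8749,0.4843); ey = (-0.4843,0.8749)
θ=107°: P = B + 3.05·ex + -1.30·ey = (2.7133,2.2525)
θ=126°: B = A + 2.00·(cos126°, sin126°) = (-1.1756, 1.6180)
θ=126°: |BD| = 5.4226
θ=126°: circle(B,4.00) ∩ circle(D,4.00): a=2.7113, h=2.9409
θ=126°:   candidates: C₊=(2.2897,3.6159) cross=15.947; C₋=(0.5347,-1.9979) cross=-15.947
θ=126°:   branch + wants cross > 0 → take C=(2.2897,3.6159) (cross=15.947)
θ=126°: ex = (C−B)/|BC| = (0.8663,0.4995); ey = (-0.4995,0.8663)
θ=126°: P = B + 3.05·ex + -1.30·ey = (2.1160,2.0152)
θ=288°: B = A + 2.00·(cos288°, sin288°) = (0.6180, -1.9021)
θ=288°: |BD| = 3.8802
θ=288°: circle(B,4.00) ∩ circle(D,4.00): a=1.9401, h=3.4980
θ=288°:   candidates: C₊=(0.5942,2.0978) cross=13.573; C₋=(4.0238,-3.9999) cross=-13.573
θ=288°:   branch + wants cross > 0 → take C=(0.5942,2.0978) (cross=13.573)
θ=288°: ex = (C−B)/|BC| = (-0.0059,1.0000); ey = (-1.0000,-0.0059)
θ=288°: P = B + 3.05·ex + -1.30·ey = (1.8999,1.1556)

θ=46°: 4.57 2.36
θ=107°: 2.71 2.25
θ=126°: 2.12 2.02
θ=288°: 1.90 1.16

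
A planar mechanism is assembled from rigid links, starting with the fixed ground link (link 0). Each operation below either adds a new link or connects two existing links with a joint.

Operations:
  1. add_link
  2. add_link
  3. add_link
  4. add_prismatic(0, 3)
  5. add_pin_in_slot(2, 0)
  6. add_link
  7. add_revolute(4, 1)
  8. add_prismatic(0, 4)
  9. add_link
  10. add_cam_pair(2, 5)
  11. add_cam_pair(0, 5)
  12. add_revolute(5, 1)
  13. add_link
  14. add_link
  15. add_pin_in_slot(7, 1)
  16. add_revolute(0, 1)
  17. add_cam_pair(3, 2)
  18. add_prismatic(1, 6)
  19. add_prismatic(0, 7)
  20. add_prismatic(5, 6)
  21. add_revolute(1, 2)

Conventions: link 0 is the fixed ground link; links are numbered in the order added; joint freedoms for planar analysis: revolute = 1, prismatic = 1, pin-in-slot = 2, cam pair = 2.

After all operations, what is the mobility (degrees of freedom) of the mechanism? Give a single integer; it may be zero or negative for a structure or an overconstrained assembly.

link 0 = ground. State L|J1|J2 = 1|0|0
+link1  2|0|0
+link2  3|0|0
+link3  4|0|0
P(0,3) f=1→J1  4|1|0
PS(2,0) f=2→J2  4|1|1
+link4  5|1|1
R(4,1) f=1→J1  5|2|1
P(0,4) f=1→J1  5|3|1
+link5  6|3|1
C(2,5) f=2→J2  6|3|2
C(0,5) f=2→J2  6|3|3
R(5,1) f=1→J1  6|4|3
+link6  7|4|3
+link7  8|4|3
PS(7,1) f=2→J2  8|4|4
R(0,1) f=1→J1  8|5|4
C(3,2) f=2→J2  8|5|5
P(1,6) f=1→J1  8|6|5
P(0,7) f=1→J1  8|7|5
P(5,6) f=1→J1  8|8|5
R(1,2) f=1→J1  8|9|5
M = 3(8−1)−2·9−5 = 21−18−5 = -2

M = -2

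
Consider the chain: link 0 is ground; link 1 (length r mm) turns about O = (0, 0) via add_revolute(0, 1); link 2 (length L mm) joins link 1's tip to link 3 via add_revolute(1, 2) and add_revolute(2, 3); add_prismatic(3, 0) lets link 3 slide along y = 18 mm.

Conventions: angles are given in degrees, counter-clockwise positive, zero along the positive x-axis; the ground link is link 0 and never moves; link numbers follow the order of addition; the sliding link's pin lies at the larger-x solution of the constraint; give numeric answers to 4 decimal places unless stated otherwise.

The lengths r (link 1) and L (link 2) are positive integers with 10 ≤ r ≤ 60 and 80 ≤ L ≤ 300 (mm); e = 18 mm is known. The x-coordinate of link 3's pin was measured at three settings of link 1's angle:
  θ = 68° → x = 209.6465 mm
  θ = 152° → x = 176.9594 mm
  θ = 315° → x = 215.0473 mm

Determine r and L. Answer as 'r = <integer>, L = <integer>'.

constraint per measurement: (x − r cos θ)² + (r sin θ − e)² = L²
subtracting the θ₁ and θ₂ equations cancels the r² and L² terms:
r = (x₁² − x₂²) / (2[(x₁cos θ₁ + e sin θ₁) − (x₂cos θ₂ + e sin θ₂)]) = 26.0000 → r = 26
L² = (x₁ − r cos θ₁)² + (r sin θ₁ − e)² = 39999.9929 → L = 200.0000 → L = 200
check at θ₃=315°: x = 215.0473 (printed 215.0473) ✓

r = 26, L = 200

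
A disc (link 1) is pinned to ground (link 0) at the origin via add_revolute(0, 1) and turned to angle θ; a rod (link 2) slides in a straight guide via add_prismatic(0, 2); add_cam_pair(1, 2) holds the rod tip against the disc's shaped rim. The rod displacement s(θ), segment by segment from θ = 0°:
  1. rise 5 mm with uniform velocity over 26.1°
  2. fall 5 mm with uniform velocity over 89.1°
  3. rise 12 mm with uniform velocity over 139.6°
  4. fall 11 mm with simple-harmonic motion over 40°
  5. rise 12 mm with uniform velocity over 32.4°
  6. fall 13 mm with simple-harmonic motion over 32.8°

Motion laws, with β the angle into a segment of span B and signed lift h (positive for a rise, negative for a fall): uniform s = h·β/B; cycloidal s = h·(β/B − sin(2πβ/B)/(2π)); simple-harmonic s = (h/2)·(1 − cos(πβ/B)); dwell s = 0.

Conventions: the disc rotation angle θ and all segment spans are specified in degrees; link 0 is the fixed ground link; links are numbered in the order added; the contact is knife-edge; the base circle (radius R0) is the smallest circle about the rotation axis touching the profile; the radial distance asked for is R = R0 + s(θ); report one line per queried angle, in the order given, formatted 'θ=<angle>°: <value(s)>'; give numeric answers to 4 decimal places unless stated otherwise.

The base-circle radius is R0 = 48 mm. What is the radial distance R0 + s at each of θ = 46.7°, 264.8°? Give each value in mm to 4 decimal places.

segment 1 (0° to 26.1°, uniform, h = 5) is passed completely: s = 0.0000 + (5) = 5.0000
θ = 46.7° falls in segment 2 (26.1° to 115.2°, uniform, h = -5): β = 46.7 − 26.1 = 20.6°, B = 89.1°; Δs = -5·20.6/89.1 = -1.1560; s = 5.0000 − 1.1560 = 3.8440
segment 2 (26.1° to 115.2°, uniform, h = -5) is passed completely: s = 5.0000 + (-5) = 0.0000
segment 3 (115.2° to 254.8°, uniform, h = 12) is passed completely: s = 0.0000 + (12) = 12.0000
θ = 264.8° falls in segment 4 (254.8° to 294.8°, simple-harmonic, h = -11): β = 264.8 − 254.8 = 10°, B = 40°; Δs = -11/2·(1 − cos(π·0.2500)) = -1.6109; s = 12.0000 − 1.6109 = 10.3891
θ=46.7°: R = R0 + s = 48 + 3.8440 = 51.8440
θ=264.8°: R = R0 + s = 48 + 10.3891 = 58.3891

θ=46.7°: 51.8440
θ=264.8°: 58.3891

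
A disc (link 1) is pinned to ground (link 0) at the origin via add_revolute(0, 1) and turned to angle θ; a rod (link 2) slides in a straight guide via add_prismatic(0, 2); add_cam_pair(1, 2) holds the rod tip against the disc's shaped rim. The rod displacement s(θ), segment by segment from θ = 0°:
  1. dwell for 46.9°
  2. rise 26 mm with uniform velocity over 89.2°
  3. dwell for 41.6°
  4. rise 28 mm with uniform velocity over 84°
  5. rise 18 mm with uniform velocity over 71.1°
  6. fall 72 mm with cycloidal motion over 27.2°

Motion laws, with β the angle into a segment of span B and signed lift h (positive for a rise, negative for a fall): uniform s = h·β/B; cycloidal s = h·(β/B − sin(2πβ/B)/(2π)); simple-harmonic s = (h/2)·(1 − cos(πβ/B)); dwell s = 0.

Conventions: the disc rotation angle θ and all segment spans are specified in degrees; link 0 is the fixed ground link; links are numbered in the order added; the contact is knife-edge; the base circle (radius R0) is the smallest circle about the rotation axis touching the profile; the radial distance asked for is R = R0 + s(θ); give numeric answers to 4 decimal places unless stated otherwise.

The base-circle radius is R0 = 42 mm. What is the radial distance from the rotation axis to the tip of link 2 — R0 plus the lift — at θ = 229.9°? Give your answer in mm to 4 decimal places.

segment 1 (0° to 46.9°, dwell): s unchanged at 0.0000
segment 2 (46.9° to 136.1°, uniform, h = 26) is passed completely: s = 0.0000 + (26) = 26.0000
segment 3 (136.1° to 177.7°, dwell): s unchanged at 26.0000
θ = 229.9° falls in segment 4 (177.7° to 261.7°, uniform, h = 28): β = 229.9 − 177.7 = 52.2°, B = 84°; Δs = 28·52.2/84 = 17.4000; s = 26.0000 + 17.4000 = 43.4000
R = R0 + s = 42 + 43.4000 = 85.4000

85.4000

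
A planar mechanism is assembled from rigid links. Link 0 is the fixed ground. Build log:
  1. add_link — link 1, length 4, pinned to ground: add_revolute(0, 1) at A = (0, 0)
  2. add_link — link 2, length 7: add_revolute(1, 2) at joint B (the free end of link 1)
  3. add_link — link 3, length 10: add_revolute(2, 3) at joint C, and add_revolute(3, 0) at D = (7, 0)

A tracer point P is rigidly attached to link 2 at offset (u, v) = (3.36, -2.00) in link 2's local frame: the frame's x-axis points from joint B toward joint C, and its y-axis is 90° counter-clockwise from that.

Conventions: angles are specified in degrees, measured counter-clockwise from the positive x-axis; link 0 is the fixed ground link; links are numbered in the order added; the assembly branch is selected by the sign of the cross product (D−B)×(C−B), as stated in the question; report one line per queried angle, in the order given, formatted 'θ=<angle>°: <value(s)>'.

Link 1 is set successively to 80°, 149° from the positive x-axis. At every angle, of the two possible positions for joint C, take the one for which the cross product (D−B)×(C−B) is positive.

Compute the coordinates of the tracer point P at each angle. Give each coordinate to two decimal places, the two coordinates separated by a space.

A=(0,0), D=(7.00,0)
θ=80°: B = A + 4.00·(cos80°, sin80°) = (0.6946, 3.9392)
θ=80°: |BD| = 7.4348
θ=80°: circle(B,7.00) ∩ circle(D,10.00): a=0.2875, h=6.9941
θ=80°:   candidates: C₊=(4.6442,9.7186) cross=51.999; C₋=(-2.7673,-2.1448) cross=-51.999
θ=80°:   branch + wants cross > 0 → take C=(4.6442,9.7186) (cross=51.999)
θ=80°: ex = (C−B)/|BC| = (0.5642,0.8256); ey = (-0.8256,0.5642)
θ=80°: P = B + 3.36·ex + -2.00·ey = (4.2416,5.5848)
θ=149°: B = A + 4.00·(cos149°, sin149°) = (-3.4287, 2.0602)
θ=149°: |BD| = 10.6302
θ=149°: circle(B,7.00) ∩ circle(D,10.00): a=2.9163, h=6.3636
θ=149°:   candidates: C₊=(0.6656,7.7379) cross=67.646; C₋=(-1.8010,-4.7480) cross=-67.646
θ=149°:   branch + wants cross > 0 → take C=(0.6656,7.7379) (cross=67.646)
θ=149°: ex = (C−B)/|BC| = (0.5849,0.8111); ey = (-0.8111,0.5849)
θ=149°: P = B + 3.36·ex + -2.00·ey = (0.1588,3.6157)

θ=80°: 4.24 5.58
θ=149°: 0.16 3.62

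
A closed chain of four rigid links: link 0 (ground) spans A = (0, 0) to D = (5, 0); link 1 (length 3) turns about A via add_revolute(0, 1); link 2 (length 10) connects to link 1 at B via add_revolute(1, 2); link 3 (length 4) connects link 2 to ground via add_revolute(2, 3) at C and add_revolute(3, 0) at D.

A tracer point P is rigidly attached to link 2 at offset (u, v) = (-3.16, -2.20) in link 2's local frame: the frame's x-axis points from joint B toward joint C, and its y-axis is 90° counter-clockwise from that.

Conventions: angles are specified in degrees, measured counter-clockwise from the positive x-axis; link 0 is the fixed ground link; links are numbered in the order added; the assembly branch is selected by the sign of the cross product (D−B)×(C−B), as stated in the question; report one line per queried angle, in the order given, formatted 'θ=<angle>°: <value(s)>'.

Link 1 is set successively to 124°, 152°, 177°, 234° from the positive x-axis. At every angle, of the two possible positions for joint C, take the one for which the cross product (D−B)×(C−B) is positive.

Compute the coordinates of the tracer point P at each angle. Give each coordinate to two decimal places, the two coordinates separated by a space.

A=(0,0), D=(5.00,0)
θ=124°: B = A + 3.00·(cos124°, sin124°) = (-1.6776, 2.4871)
θ=124°: |BD| = 7.1257
θ=124°: circle(B,10.00) ∩ circle(D,4.00): a=9.4570, h=3.2504
θ=124°:   candidates: C₊=(8.3192,2.2323) cross=23.161; C₋=(6.0502,-3.8597) cross=-23.161
θ=124°:   branch + wants cross > 0 → take C=(8.3192,2.2323) (cross=23.161)
θ=124°: ex = (C−B)/|BC| = (0.9997,-0.0255); ey = (0.0255,0.9997)
θ=124°: P = B + -3.16·ex + -2.20·ey = (-4.8926,0.3684)
θ=152°: B = A + 3.00·(cos152°, sin152°) = (-2.6488, 1.4084)
θ=152°: |BD| = 7.7774
θ=152°: circle(B,10.00) ∩ circle(D,4.00): a=9.2890, h=3.7034
θ=152°:   candidates: C₊=(7.1572,3.3685) cross=28.803; C₋=(5.8159,-3.9159) cross=-28.803
θ=152°:   branch + wants cross > 0 → take C=(7.1572,3.3685) (cross=28.803)
θ=152°: ex = (C−B)/|BC| = (0.9806,0.1960); ey = (-0.1960,0.9806)
θ=152°: P = B + -3.16·ex + -2.20·ey = (-5.3163,-1.3683)
θ=177°: B = A + 3.00·(cos177°, sin177°) = (-2.9959, 0.1570)
θ=177°: |BD| = 7.9974
θ=177°: circle(B,10.00) ∩ circle(D,4.00): a=9.2504, h=3.7987
θ=177°:   candidates: C₊=(6.3273,3.7734) cross=30.380; C₋=(6.1782,-3.8226) cross=-30.380
θ=177°:   branch + wants cross > 0 → take C=(6.3273,3.7734) (cross=30.380)
θ=177°: ex = (C−B)/|BC| = (0.9323,0.3616); ey = (-0.3616,0.9323)
θ=177°: P = B + -3.16·ex + -2.20·ey = (-5.1464,-3.0369)
θ=234°: B = A + 3.00·(cos234°, sin234°) = (-1.7634, -2.4271)
θ=234°: |BD| = 7.1856
θ=234°: circle(B,10.00) ∩ circle(D,4.00): a=9.4378, h=3.3057
θ=234°:   candidates: C₊=(6.0032,3.8721) cross=23.754; C₋=(8.2364,-2.3507) cross=-23.754
θ=234°:   branch + wants cross > 0 → take C=(6.0032,3.8721) (cross=23.754)
θ=234°: ex = (C−B)/|BC| = (0.7767,0.6299); ey = (-0.6299,0.7767)
θ=234°: P = B + -3.16·ex + -2.20·ey = (-2.8318,-6.1262)

θ=124°: -4.89 0.37
θ=152°: -5.32 -1.37
θ=177°: -5.15 -3.04
θ=234°: -2.83 -6.13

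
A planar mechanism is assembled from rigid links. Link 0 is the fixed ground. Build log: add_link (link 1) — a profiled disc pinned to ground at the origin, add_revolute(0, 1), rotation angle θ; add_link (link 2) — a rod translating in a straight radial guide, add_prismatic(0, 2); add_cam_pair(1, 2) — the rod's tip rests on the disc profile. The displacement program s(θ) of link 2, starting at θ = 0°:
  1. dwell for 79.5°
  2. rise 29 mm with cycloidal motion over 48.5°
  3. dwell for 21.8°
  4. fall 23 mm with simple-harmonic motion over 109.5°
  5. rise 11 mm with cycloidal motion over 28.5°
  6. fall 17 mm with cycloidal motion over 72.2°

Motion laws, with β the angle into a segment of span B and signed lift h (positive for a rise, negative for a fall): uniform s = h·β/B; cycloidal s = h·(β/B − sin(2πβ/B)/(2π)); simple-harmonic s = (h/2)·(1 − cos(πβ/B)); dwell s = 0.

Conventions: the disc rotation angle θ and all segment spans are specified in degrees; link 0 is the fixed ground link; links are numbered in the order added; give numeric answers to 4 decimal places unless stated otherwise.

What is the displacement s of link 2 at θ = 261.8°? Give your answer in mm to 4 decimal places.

seg 1 [0°–79.5°] dwell: s stays 0.0000
seg 2 [79.5°–128°] cycloidal, h=29: full span → s += 29 → s = 29.0000
seg 3 [128°–149.8°] dwell: s stays 29.0000
seg 4 [149.8°–259.3°] simple-harmonic, h=-23: full span → s += -23 → s = 6.0000
seg 5 [259.3°–287.8°] cycloidal, h=11: θ=261.8° here. β=2.5, B=28.5. 11·(0.0877 − sin(2π·0.0877)/(2π)) = 0.0481 → s = 6.0481

6.0481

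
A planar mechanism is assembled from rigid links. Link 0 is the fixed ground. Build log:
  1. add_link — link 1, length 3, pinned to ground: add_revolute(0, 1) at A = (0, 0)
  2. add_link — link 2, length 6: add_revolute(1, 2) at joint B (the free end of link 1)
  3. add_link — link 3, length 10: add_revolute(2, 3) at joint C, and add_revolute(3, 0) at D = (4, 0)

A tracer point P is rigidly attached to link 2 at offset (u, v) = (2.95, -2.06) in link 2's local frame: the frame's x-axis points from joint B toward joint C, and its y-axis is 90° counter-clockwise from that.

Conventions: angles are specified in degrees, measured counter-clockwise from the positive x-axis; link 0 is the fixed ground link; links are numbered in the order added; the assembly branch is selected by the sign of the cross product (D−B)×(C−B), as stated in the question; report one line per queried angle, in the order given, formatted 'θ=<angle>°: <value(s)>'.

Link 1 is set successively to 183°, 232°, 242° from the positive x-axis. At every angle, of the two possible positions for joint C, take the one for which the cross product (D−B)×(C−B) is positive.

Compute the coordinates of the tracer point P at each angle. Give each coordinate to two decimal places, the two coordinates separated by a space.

A=(0,0), D=(4.00,0)
θ=183°: B = A + 3.00·(cos183°, sin183°) = (-2.9959, -0.1570)
θ=183°: |BD| = 6.9977
θ=183°: circle(B,6.00) ∩ circle(D,10.00): a=-1.0741, h=5.9031
θ=183°:   candidates: C₊=(-4.2022,5.7205) cross=41.308; C₋=(-3.9373,-6.0827) cross=-41.308
θ=183°:   branch + wants cross > 0 → take C=(-4.2022,5.7205) (cross=41.308)
θ=183°: ex = (C−B)/|BC| = (-0.2011,0.9796); ey = (-0.9796,-0.2011)
θ=183°: P = B + 2.95·ex + -2.06·ey = (-1.5711,3.1469)
θ=232°: B = A + 3.00·(cos232°, sin232°) = (-1.8470, -2.3640)
θ=232°: |BD| = 6.3068
θ=232°: circle(B,6.00) ∩ circle(D,10.00): a=-1.9205, h=5.6843
θ=232°:   candidates: C₊=(-5.7581,2.1860) cross=35.850; C₋=(-1.4967,-8.3538) cross=-35.850
θ=232°:   branch + wants cross > 0 → take C=(-5.7581,2.1860) (cross=35.850)
θ=232°: ex = (C−B)/|BC| = (-0.6519,0.7583); ey = (-0.7583,-0.6519)
θ=232°: P = B + 2.95·ex + -2.06·ey = (-2.2078,1.2159)
θ=242°: B = A + 3.00·(cos242°, sin242°) = (-1.4084, -2.6488)
θ=242°: |BD| = 6.0222
θ=242°: circle(B,6.00) ∩ circle(D,10.00): a=-2.3025, h=5.5406
θ=242°:   candidates: C₊=(-5.9133,1.3143) cross=33.367; C₋=(-1.0392,-8.6375) cross=-33.367
θ=242°:   branch + wants cross > 0 → take C=(-5.9133,1.3143) (cross=33.367)
θ=242°: ex = (C−B)/|BC| = (-0.7508,0.6605); ey = (-0.6605,-0.7508)
θ=242°: P = B + 2.95·ex + -2.06·ey = (-2.2626,0.8464)

θ=183°: -1.57 3.15
θ=232°: -2.21 1.22
θ=242°: -2.26 0.85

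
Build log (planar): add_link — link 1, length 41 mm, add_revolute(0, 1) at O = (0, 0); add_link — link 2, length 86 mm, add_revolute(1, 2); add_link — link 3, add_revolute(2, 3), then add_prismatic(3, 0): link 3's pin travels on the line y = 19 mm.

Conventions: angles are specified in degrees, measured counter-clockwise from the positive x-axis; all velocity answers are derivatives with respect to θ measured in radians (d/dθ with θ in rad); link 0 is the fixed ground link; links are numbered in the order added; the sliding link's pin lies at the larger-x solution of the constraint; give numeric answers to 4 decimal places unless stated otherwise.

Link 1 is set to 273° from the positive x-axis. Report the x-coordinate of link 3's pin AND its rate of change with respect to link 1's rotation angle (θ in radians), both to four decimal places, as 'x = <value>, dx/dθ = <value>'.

geometry: r = 41 mm, L = 86 mm, e = 19 mm
crank pin P = (r cos θ, r sin θ) = (2.145774, -40.943811)
h = r sin θ − e = -40.943811 − 19 = -59.943811
x = r cos θ + √(L² − h²) = 2.145774 + 61.666357 = 63.812131
dx/dθ = −r sin θ − h·r cos θ/√(L² − h²) (θ in radians; h = -59.943811) = 43.029647

x = 63.8121, dx/dθ = 43.0296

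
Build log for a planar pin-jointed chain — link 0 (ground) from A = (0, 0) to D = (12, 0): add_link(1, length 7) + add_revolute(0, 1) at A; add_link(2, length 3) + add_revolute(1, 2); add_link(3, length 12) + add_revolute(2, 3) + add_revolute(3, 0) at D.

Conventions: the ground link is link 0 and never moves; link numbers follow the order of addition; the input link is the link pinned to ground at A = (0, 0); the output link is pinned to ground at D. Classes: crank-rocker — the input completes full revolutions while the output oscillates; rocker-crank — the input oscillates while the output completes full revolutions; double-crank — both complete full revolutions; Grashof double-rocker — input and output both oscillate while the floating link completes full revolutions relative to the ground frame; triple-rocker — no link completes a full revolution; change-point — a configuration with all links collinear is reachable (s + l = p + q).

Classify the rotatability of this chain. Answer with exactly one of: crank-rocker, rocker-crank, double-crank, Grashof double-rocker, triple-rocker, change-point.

lengths: ground=12, input=7, coupler=3, output=12
sorted: s=3 (shortest), l=12 (longest), p+q=19
s + l = 15 vs p + q = 19
s + l < p + q (Grashof) with shortest = coupler link → Grashof double-rocker

Grashof double-rocker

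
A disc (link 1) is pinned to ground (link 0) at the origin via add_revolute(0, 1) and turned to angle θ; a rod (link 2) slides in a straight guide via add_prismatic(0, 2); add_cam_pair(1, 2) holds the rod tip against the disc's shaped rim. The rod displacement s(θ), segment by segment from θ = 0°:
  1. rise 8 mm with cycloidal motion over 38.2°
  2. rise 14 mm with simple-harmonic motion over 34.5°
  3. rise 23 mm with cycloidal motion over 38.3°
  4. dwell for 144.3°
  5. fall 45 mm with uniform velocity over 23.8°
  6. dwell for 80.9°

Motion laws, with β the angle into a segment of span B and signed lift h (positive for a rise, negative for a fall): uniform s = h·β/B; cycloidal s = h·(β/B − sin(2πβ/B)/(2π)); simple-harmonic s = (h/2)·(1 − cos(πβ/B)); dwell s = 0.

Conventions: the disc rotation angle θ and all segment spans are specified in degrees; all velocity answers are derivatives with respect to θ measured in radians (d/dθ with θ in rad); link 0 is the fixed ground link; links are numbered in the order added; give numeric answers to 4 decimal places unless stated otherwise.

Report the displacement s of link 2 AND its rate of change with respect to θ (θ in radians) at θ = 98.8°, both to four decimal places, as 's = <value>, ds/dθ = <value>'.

segment 1 (0° to 38.2°, cycloidal, h = 8) is passed completely: s = 0.0000 + (8) = 8.0000
segment 2 (38.2° to 72.7°, simple-harmonic, h = 14) is passed completely: s = 8.0000 + (14) = 22.0000
θ = 98.8° falls in segment 3 (72.7° to 111°, cycloidal, h = 23): β = 98.8 − 72.7 = 26.1°, B = 38.3°; Δs = 23·(0.6815 − sin(2π·0.6815)/(2π)) = 19.0000; s = 22.0000 + 19.0000 = 41.0000
velocity in seg [72.7°–111°] (cycloidal), θ in radians: β = 26.1° = 0.4555 rad, B = 38.3° = 0.6685 rad; ds/dθ = (h/B)(1 − cos(2πβ/B)) = (23/0.6685)(1 − cos(2π·0.6815)) = 48.770713 mm/rad

s = 41.0000, ds/dθ = 48.7707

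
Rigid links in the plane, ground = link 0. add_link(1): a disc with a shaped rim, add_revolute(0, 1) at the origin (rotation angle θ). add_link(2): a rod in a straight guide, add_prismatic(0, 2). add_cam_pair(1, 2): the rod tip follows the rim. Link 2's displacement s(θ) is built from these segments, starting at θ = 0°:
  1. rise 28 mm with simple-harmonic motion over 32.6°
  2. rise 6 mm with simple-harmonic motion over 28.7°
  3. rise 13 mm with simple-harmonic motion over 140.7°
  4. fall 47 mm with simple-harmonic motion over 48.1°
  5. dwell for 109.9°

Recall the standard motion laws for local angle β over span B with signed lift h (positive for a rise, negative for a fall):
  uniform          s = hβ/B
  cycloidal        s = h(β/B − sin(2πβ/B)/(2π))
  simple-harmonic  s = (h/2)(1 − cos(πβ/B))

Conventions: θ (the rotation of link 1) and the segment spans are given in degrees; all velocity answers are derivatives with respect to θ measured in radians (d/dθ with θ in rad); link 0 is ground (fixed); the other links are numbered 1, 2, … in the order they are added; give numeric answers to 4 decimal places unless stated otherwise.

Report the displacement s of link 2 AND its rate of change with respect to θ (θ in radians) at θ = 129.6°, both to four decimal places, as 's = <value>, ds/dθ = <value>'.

segment 1 (0° to 32.6°, simple-harmonic, h = 28) is passed completely: s = 0.0000 + (28) = 28.0000
segment 2 (32.6° to 61.3°, simple-harmonic, h = 6) is passed completely: s = 28.0000 + (6) = 34.0000
θ = 129.6° falls in segment 3 (61.3° to 202°, simple-harmonic, h = 13): β = 129.6 − 61.3 = 68.3°, B = 140.7°; Δs = 13/2·(1 − cos(π·0.4854)) = 6.2026; s = 34.0000 + 6.2026 = 40.2026
velocity in seg [61.3°–202°] (simple-harmonic), θ in radians: β = 68.3° = 1.1921 rad, B = 140.7° = 2.4557 rad; ds/dθ = (πh/(2B)) sin(πβ/B) = (π·13/(2·2.4557)) sin(π·0.4854) = 8.306855 mm/rad

s = 40.2026, ds/dθ = 8.3069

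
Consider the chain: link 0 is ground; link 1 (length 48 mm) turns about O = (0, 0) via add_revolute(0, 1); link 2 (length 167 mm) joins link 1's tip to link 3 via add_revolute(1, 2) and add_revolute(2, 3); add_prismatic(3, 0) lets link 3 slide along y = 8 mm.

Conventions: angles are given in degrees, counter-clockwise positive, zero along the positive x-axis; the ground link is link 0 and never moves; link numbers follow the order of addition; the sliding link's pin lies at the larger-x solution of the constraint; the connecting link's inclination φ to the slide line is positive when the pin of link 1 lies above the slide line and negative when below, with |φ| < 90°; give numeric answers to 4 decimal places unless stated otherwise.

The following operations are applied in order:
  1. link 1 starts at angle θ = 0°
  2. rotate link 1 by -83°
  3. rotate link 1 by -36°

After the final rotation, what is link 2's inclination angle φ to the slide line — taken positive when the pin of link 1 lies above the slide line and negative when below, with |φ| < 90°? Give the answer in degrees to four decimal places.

geometry: r = 48 mm, L = 167 mm, e = 8 mm; θ starts at 0°
rotate link 1 by -83°: θ ← 0° -83° = -83°
rotate link 1 by -36°: θ ← -83° -36° = -119°
h = r sin θ − e = -41.981746 − 8 = -49.981746
sin φ = h / L = -49.981746 / 167 = -0.29929189
φ = arcsin(-0.29929189) = -17.415077°

-17.4151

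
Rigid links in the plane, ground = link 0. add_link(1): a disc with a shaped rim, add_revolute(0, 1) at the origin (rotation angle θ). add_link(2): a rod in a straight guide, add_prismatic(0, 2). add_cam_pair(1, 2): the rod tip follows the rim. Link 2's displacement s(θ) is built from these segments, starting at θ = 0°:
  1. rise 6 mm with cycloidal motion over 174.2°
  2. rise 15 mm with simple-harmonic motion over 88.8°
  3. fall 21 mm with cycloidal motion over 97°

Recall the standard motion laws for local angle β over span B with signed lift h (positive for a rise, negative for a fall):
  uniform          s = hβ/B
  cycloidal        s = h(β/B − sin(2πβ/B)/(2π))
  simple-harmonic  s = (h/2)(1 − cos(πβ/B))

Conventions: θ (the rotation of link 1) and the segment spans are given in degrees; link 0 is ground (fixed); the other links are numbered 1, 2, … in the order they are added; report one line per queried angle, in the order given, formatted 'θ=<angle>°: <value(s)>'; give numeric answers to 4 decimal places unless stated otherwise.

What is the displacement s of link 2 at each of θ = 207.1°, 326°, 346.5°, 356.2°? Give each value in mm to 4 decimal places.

segment 1 (0° to 174.2°, cycloidal, h = 6) is passed completely: s = 0.0000 + (6) = 6.0000
θ = 207.1° falls in segment 2 (174.2° to 263°, simple-harmonic, h = 15): β = 207.1 − 174.2 = 32.9°, B = 88.8°; Δs = 15/2·(1 − cos(π·0.3705)) = 4.5321; s = 6.0000 + 4.5321 = 10.5321
segment 2 (174.2° to 263°, simple-harmonic, h = 15) is passed completely: s = 6.0000 + (15) = 21.0000
θ = 326° falls in segment 3 (263° to 360°, cycloidal, h = -21): β = 326 − 263 = 63°, B = 97°; Δs = -21·(0.6495 − sin(2π·0.6495)/(2π)) = -16.3367; s = 21.0000 − 16.3367 = 4.6633
θ = 346.5° falls in segment 3 (263° to 360°, cycloidal, h = -21): β = 346.5 − 263 = 83.5°, B = 97°; Δs = -21·(0.8608 − sin(2π·0.8608)/(2π)) = -20.6415; s = 21.0000 − 20.6415 = 0.3585
θ = 356.2° falls in segment 3 (263° to 360°, cycloidal, h = -21): β = 356.2 − 263 = 93.2°, B = 97°; Δs = -21·(0.9608 − sin(2π·0.9608)/(2π)) = -20.9917; s = 21.0000 − 20.9917 = 0.0083

θ=207.1°: 10.5321
θ=326°: 4.6633
θ=346.5°: 0.3585
θ=356.2°: 0.0083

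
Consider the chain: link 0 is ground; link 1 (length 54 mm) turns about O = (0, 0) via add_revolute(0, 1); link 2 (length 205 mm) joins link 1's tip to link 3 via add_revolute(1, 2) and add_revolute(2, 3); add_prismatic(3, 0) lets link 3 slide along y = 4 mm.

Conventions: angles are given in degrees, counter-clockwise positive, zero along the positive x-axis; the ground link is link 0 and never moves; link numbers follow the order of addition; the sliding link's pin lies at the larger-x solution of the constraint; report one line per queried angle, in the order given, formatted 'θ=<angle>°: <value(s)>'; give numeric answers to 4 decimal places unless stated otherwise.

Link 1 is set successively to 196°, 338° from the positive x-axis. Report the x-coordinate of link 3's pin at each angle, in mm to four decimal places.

geometry: r = 54 mm, L = 205 mm, e = 4 mm
θ=196°: crank pin P = (r cos θ, r sin θ) = (-51.908132, -14.884417)
θ=196°: h = r sin θ − e = -14.884417 − 4 = -18.884417
θ=196°: x = r cos θ + √(L² − h²) = -51.908132 + 204.128339 = 152.220207
θ=338°: crank pin P = (r cos θ, r sin θ) = (50.067928, -20.228756)
θ=338°: h = r sin θ − e = -20.228756 − 4 = -24.228756
θ=338°: x = r cos θ + √(L² − h²) = 50.067928 + 203.563178 = 253.631106

θ=196°: 152.2202
θ=338°: 253.6311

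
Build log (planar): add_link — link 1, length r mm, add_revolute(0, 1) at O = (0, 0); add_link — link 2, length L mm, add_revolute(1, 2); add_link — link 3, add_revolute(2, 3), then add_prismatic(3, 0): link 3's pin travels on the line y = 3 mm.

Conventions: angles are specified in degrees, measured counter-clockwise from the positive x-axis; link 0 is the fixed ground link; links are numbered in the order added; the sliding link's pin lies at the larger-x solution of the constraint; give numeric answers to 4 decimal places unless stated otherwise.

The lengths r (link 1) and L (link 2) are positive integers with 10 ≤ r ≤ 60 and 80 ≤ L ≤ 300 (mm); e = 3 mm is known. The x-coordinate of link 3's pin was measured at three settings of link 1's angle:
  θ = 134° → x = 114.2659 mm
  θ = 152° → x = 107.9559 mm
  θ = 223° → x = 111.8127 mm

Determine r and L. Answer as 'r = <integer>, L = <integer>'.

constraint per measurement: (x − r cos θ)² + (r sin θ − e)² = L²
subtracting the θ₁ and θ₂ equations cancels the r² and L² terms:
r = (x₁² − x₂²) / (2[(x₁cos θ₁ + e sin θ₁) − (x₂cos θ₂ + e sin θ₂)]) = 41.9996 → r = 42
L² = (x₁ − r cos θ₁)² + (r sin θ₁ − e)² = 21315.9864 → L = 146.0000 → L = 146
check at θ₃=223°: x = 111.8127 (printed 111.8127) ✓

r = 42, L = 146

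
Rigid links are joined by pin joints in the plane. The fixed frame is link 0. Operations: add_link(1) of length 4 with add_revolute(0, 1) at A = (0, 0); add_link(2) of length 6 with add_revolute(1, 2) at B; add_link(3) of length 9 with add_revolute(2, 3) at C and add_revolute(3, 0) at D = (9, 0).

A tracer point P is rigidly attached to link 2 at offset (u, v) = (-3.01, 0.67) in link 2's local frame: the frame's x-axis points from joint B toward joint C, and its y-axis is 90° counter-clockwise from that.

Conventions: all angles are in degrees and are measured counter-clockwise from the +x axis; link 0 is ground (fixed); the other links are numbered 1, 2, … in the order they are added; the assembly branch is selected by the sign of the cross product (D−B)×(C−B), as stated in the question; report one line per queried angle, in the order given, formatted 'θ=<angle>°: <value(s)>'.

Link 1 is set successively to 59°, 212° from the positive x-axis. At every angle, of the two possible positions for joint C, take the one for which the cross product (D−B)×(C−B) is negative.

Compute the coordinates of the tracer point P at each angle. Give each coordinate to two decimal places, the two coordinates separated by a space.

A=(0,0), D=(9.00,0)
θ=59°: B = A + 4.00·(cos59°, sin59°) = (2.0602, 3.4287)
θ=59°: |BD| = 7.7406
θ=59°: circle(B,6.00) ∩ circle(D,9.00): a=0.9636, h=5.9221
θ=59°:   candidates: C₊=(5.5472,8.3113) cross=45.841; C₋=(0.3009,-2.3076) cross=-45.841
θ=59°:   branch - wants cross < 0 → take C=(0.3009,-2.3076) (cross=-45.841)
θ=59°: ex = (C−B)/|BC| = (-0.2932,-0.9560); ey = (0.9560,-0.2932)
θ=59°: P = B + -3.01·ex + 0.67·ey = (3.5833,6.1099)
θ=212°: B = A + 4.00·(cos212°, sin212°) = (-3.3922, -2.1197)
θ=212°: |BD| = 12.5722
θ=212°: circle(B,6.00) ∩ circle(D,9.00): a=4.4964, h=3.9727
θ=212°:   candidates: C₊=(0.3701,2.5542) cross=49.945; C₋=(1.7097,-5.2774) cross=-49.945
θ=212°:   branch - wants cross < 0 → take C=(1.7097,-5.2774) (cross=-49.945)
θ=212°: ex = (C−B)/|BC| = (0.8503,-0.5263); ey = (0.5263,0.8503)
θ=212°: P = B + -3.01·ex + 0.67·ey = (-5.5990,0.0341)

θ=59°: 3.58 6.11
θ=212°: -5.60 0.03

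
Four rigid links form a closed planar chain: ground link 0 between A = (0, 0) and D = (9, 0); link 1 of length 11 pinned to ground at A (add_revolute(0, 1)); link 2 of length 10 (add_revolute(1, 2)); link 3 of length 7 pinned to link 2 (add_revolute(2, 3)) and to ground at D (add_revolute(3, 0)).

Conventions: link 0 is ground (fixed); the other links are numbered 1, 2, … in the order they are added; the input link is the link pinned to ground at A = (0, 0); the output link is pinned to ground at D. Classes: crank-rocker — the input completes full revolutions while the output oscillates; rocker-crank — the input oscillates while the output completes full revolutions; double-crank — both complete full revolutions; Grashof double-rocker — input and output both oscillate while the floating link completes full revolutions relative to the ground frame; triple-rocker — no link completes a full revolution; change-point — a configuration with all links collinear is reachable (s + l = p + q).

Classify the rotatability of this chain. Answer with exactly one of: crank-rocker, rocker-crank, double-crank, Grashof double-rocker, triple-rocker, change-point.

lengths: ground=9, input=11, coupler=10, output=7
sorted: s=7 (shortest), l=11 (longest), p+q=19
s + l = 18 vs p + q = 19
s + l < p + q (Grashof) with shortest = output link → rocker-crank

rocker-crank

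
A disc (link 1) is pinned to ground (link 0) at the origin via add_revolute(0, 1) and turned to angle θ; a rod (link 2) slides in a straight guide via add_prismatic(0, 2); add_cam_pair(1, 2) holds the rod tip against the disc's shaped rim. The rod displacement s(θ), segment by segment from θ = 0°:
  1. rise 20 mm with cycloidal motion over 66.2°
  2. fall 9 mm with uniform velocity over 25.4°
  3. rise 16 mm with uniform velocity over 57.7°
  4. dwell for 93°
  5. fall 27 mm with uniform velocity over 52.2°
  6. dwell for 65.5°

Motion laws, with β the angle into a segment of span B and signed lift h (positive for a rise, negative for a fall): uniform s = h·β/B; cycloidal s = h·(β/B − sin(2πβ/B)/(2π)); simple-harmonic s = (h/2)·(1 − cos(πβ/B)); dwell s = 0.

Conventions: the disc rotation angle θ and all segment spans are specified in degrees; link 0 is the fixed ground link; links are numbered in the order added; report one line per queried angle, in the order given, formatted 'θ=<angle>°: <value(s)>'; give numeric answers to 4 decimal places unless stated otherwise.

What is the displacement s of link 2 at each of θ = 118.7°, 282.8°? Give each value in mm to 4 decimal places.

segment 1 (0° to 66.2°, cycloidal, h = 20) is passed completely: s = 0.0000 + (20) = 20.0000
segment 2 (66.2° to 91.6°, uniform, h = -9) is passed completely: s = 20.0000 + (-9) = 11.0000
θ = 118.7° falls in segment 3 (91.6° to 149.3°, uniform, h = 16): β = 118.7 − 91.6 = 27.1°, B = 57.7°; Δs = 16·27.1/57.7 = 7.5147; s = 11.0000 + 7.5147 = 18.5147
segment 3 (91.6° to 149.3°, uniform, h = 16) is passed completely: s = 11.0000 + (16) = 27.0000
segment 4 (149.3° to 242.3°, dwell): s unchanged at 27.0000
θ = 282.8° falls in segment 5 (242.3° to 294.5°, uniform, h = -27): β = 282.8 − 242.3 = 40.5°, B = 52.2°; Δs = -27·40.5/52.2 = -20.9483; s = 27.0000 − 20.9483 = 6.0517

θ=118.7°: 18.5147
θ=282.8°: 6.0517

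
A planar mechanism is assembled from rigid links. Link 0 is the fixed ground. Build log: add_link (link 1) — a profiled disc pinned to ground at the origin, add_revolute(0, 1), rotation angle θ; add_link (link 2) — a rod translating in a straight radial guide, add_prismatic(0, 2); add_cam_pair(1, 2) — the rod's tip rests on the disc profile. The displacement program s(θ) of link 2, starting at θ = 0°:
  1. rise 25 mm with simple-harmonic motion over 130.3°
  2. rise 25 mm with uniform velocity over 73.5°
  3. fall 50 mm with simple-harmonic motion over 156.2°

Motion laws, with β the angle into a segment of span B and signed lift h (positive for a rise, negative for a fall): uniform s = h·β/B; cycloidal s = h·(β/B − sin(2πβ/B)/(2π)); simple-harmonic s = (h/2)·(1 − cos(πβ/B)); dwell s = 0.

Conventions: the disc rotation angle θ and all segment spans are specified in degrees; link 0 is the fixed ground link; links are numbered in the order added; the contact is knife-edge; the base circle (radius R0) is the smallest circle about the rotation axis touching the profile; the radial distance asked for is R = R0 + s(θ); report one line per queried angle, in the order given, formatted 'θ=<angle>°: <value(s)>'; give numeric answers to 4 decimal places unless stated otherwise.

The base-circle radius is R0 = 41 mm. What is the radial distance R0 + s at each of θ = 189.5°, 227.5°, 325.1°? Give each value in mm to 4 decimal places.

seg 1 [0°–130.3°] simple-harmonic, h=25: full span → s += 25 → s = 25.0000
seg 2 [130.3°–203.8°] uniform, h=25: θ=189.5° here. β=59.2, B=73.5. 25·59.2/73.5 = 20.1361 → s = 45.1361
seg 2 [130.3°–203.8°] uniform, h=25: full span → s += 25 → s = 50.0000
seg 3 [203.8°–360°] simple-harmonic, h=-50: θ=227.5° here. β=23.7, B=156.2. -50/2·(1 − cos(π·0.1517)) = -2.7868 → s = 47.2132
seg 3 [203.8°–360°] simple-harmonic, h=-50: θ=325.1° here. β=121.3, B=156.2. -50/2·(1 − cos(π·0.7766)) = -44.0899 → s = 5.9101
θ=189.5°: R = R0 + s = 41 + 45.1361 = 86.1361
θ=227.5°: R = R0 + s = 41 + 47.2132 = 88.2132
θ=325.1°: R = R0 + s = 41 + 5.9101 = 46.9101

θ=189.5°: 86.1361
θ=227.5°: 88.2132
θ=325.1°: 46.9101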